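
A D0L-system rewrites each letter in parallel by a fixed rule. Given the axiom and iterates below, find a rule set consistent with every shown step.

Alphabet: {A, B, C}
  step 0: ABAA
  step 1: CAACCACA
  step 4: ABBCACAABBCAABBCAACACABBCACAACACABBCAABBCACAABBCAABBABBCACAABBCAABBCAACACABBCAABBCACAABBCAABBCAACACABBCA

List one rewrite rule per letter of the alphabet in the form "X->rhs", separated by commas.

A->CA, B->AC, C->ABB

  step 0 ⇒ step 1: ABAA ⇒ CA·AC·CA·CA
    A ↦ CA
    B ↦ AC
    C ↦ ABB  (constrained at step 1)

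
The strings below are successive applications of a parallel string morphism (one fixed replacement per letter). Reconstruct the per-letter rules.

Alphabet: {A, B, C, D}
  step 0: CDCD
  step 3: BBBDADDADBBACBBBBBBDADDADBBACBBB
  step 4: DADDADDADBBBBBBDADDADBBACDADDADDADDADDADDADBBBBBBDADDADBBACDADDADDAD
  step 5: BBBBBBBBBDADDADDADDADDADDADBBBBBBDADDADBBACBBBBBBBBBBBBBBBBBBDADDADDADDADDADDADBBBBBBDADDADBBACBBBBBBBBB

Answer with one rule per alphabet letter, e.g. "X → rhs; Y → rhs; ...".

  step 4 ⇒ step 5: DADDADDADBBBBBBDADDADBBACDADDADDADDADDADDADBBBBBBDADDADBBACDADDADDAD ⇒ B·B·B·B·B·B·B·B·B·DAD·DAD·DAD·DAD·DAD·DAD·B·B·B·B·B·B·DAD·DAD·B·BAC·B·B·B·B·B·B·B·B·B·B·B·B·B·B·B·B·B·B·DAD·DAD·DAD·DAD·DAD·DAD·B·B·B·B·B·B·DAD·DAD·B·BAC·B·B·B·B·B·B·B·B·B
    A ↦ B
    B ↦ DAD
    C ↦ BAC
    D ↦ B

A->B, B->DAD, C->BAC, D->B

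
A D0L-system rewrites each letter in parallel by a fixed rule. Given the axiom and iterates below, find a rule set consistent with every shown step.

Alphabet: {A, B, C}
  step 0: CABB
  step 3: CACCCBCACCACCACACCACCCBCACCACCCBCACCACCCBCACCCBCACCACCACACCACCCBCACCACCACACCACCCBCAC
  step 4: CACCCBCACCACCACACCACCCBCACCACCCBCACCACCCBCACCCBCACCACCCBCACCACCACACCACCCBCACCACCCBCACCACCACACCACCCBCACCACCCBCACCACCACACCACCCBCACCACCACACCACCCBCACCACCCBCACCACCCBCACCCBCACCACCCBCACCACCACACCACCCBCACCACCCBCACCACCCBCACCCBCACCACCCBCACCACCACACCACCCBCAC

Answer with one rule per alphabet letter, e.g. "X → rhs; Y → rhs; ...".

A->CCB, B->AC, C->CAC

  step 3 ⇒ step 4: CACCCBCACCACCACACCACCCBCACCACCCBCACCACCCBCACCCBCACCACCACACCACCCBCACCACCACACCACCCBCAC ⇒ CAC·CCB·CAC·CAC·CAC·AC·CAC·CCB·CAC·CAC·CCB·CAC·CAC·CCB·CAC·CCB·CAC·CAC·CCB·CAC·CAC·CAC·AC·CAC·CCB·CAC·CAC·CCB·CAC·CAC·CAC·AC·CAC·CCB·CAC·CAC·CCB·CAC·CAC·CAC·AC·CAC·CCB·CAC·CAC·CAC·AC·CAC·CCB·CAC·CAC·CCB·CAC·CAC·CCB·CAC·CCB·CAC·CAC·CCB·CAC·CAC·CAC·AC·CAC·CCB·CAC·CAC·CCB·CAC·CAC·CCB·CAC·CCB·CAC·CAC·CCB·CAC·CAC·CAC·AC·CAC·CCB·CAC
    A ↦ CCB
    B ↦ AC
    C ↦ CAC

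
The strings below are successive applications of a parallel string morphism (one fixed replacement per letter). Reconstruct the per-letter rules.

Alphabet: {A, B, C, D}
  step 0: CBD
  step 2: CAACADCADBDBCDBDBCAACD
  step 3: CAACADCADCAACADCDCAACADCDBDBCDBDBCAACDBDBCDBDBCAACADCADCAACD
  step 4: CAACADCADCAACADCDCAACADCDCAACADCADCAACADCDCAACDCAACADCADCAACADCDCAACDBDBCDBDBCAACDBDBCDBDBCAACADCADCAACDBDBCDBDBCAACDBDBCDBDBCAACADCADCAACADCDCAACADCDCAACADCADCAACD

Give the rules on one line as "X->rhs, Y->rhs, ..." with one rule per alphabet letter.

A->CAD, B->BDB, C->CAA, D->CD

  step 3 ⇒ step 4: CAACADCADCAACADCDCAACADCDBDBCDBDBCAACDBDBCDBDBCAACADCADCAACD ⇒ CAA·CAD·CAD·CAA·CAD·CD·CAA·CAD·CD·CAA·CAD·CAD·CAA·CAD·CD·CAA·CD·CAA·CAD·CAD·CAA·CAD·CD·CAA·CD·BDB·CD·BDB·CAA·CD·BDB·CD·BDB·CAA·CAD·CAD·CAA·CD·BDB·CD·BDB·CAA·CD·BDB·CD·BDB·CAA·CAD·CAD·CAA·CAD·CD·CAA·CAD·CD·CAA·CAD·CAD·CAA·CD
    A ↦ CAD
    B ↦ BDB
    C ↦ CAA
    D ↦ CD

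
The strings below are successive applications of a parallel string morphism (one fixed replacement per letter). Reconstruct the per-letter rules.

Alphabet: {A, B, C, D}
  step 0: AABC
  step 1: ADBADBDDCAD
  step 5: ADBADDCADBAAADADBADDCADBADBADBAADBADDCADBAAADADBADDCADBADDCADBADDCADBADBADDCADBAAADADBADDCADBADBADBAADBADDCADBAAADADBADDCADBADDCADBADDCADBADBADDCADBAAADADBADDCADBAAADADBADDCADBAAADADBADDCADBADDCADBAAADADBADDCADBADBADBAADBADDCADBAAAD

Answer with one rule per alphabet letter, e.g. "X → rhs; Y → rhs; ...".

  step 0 ⇒ step 1: AABC ⇒ ADB·ADB·DDC·AD
    A ↦ ADB
    B ↦ DDC
    C ↦ AD
    D ↦ A  (constrained at step 1)

A->ADB, B->DDC, C->AD, D->A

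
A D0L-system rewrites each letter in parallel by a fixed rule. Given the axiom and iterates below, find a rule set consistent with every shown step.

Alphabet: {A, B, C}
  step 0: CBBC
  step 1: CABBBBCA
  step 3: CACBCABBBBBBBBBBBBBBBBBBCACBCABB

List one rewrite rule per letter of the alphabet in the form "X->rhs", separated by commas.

  step 0 ⇒ step 1: CBBC ⇒ CA·BB·BB·CA
    B ↦ BB
    C ↦ CA
    A ↦ CB  (constrained at step 1)

A->CB, B->BB, C->CA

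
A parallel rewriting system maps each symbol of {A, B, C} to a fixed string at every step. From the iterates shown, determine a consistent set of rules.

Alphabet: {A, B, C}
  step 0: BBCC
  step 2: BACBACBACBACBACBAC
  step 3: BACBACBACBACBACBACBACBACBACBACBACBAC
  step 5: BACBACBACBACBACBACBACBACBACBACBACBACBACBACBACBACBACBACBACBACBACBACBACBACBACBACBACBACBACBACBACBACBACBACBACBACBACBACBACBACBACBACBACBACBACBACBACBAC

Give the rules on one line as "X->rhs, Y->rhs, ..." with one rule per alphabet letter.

  step 2 ⇒ step 3: BACBACBACBACBACBAC ⇒ BA·C·BAC·BA·C·BAC·BA·C·BAC·BA·C·BAC·BA·C·BAC·BA·C·BAC
    A ↦ C
    B ↦ BA
    C ↦ BAC

A->C, B->BA, C->BAC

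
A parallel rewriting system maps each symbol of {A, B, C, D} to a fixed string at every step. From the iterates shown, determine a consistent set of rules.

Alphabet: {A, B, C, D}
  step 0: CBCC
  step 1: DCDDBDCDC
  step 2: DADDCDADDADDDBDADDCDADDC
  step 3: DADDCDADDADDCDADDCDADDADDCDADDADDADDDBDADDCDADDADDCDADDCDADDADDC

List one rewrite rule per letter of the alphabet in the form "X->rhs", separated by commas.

A->DC, B->DDB, C->DC, D->DAD

  step 2 ⇒ step 3: DADDCDADDADDDBDADDCDADDC ⇒ DAD·DC·DAD·DAD·DC·DAD·DC·DAD·DAD·DC·DAD·DAD·DAD·DDB·DAD·DC·DAD·DAD·DC·DAD·DC·DAD·DAD·DC
    A ↦ DC
    B ↦ DDB
    C ↦ DC
    D ↦ DAD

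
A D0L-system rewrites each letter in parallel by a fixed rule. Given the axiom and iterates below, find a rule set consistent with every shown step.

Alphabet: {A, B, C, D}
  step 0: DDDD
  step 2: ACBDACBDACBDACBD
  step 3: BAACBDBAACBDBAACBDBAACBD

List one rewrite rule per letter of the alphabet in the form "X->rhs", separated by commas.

A->B, B->AC, C->A, D->BD

  step 2 ⇒ step 3: ACBDACBDACBDACBD ⇒ B·A·AC·BD·B·A·AC·BD·B·A·AC·BD·B·A·AC·BD
    A ↦ B
    B ↦ AC
    C ↦ A
    D ↦ BD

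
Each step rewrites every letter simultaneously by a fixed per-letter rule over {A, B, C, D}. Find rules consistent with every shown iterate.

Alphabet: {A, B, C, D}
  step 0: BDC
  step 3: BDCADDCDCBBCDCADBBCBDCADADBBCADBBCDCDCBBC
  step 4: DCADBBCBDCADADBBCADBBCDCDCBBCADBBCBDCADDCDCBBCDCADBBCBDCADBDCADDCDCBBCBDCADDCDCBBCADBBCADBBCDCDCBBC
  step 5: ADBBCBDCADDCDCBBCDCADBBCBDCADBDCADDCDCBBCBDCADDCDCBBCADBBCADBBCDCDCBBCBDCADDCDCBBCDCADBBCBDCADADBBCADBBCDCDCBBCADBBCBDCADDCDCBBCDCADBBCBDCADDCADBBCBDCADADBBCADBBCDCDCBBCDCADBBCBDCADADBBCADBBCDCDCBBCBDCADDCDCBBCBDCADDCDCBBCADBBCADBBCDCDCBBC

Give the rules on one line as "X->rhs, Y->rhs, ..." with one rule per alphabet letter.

A->BDC, B->DC, C->BBC, D->AD

  step 4 ⇒ step 5: DCADBBCBDCADADBBCADBBCDCDCBBCADBBCBDCADDCDCBBCDCADBBCBDCADBDCADDCDCBBCBDCADDCDCBBCADBBCADBBCDCDCBBC ⇒ AD·BBC·BDC·AD·DC·DC·BBC·DC·AD·BBC·BDC·AD·BDC·AD·DC·DC·BBC·BDC·AD·DC·DC·BBC·AD·BBC·AD·BBC·DC·DC·BBC·BDC·AD·DC·DC·BBC·DC·AD·BBC·BDC·AD·AD·BBC·AD·BBC·DC·DC·BBC·AD·BBC·BDC·AD·DC·DC·BBC·DC·AD·BBC·BDC·AD·DC·AD·BBC·BDC·AD·AD·BBC·AD·BBC·DC·DC·BBC·DC·AD·BBC·BDC·AD·AD·BBC·AD·BBC·DC·DC·BBC·BDC·AD·DC·DC·BBC·BDC·AD·DC·DC·BBC·AD·BBC·AD·BBC·DC·DC·BBC
    A ↦ BDC
    B ↦ DC
    C ↦ BBC
    D ↦ AD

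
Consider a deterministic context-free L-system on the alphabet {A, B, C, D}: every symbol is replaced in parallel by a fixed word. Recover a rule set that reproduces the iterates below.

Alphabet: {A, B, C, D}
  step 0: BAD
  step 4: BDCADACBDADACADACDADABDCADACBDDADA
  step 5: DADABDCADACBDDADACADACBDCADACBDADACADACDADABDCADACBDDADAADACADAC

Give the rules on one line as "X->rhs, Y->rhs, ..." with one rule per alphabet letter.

A->C, B->D, C->BD, D->ADA

  step 4 ⇒ step 5: BDCADACBDADACADACDADABDCADACBDDADA ⇒ D·ADA·BD·C·ADA·C·BD·D·ADA·C·ADA·C·BD·C·ADA·C·BD·ADA·C·ADA·C·D·ADA·BD·C·ADA·C·BD·D·ADA·ADA·C·ADA·C
    A ↦ C
    B ↦ D
    C ↦ BD
    D ↦ ADA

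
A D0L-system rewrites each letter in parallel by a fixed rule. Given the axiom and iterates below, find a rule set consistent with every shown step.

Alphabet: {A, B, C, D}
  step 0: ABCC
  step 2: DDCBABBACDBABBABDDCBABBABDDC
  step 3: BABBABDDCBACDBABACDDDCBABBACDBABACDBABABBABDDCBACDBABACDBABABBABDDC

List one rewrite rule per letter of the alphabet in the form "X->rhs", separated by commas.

  step 2 ⇒ step 3: DDCBABBACDBABBABDDCBABBABDDC ⇒ BAB·BAB·DDC·BA·CD·BA·BA·CD·DDC·BAB·BA·CD·BA·BA·CD·BA·BAB·BAB·DDC·BA·CD·BA·BA·CD·BA·BAB·BAB·DDC
    A ↦ CD
    B ↦ BA
    C ↦ DDC
    D ↦ BAB

A->CD, B->BA, C->DDC, D->BAB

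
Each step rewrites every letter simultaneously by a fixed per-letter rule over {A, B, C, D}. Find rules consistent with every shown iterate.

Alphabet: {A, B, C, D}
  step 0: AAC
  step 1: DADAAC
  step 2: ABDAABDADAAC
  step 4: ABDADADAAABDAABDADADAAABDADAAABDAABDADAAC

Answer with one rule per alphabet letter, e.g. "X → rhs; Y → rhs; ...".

A->DA, B->A, C->AC, D->AB

  step 1 ⇒ step 2: DADAAC ⇒ AB·DA·AB·DA·DA·AC
    A ↦ DA
    C ↦ AC
    D ↦ AB
    B ↦ A  (constrained at step 2)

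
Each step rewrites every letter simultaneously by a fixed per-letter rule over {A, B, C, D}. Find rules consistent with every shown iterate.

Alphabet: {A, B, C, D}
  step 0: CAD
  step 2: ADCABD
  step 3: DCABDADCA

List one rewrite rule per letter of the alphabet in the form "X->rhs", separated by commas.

  step 2 ⇒ step 3: ADCABD ⇒ D·CA·B·D·AD·CA
    A ↦ D
    B ↦ AD
    C ↦ B
    D ↦ CA

A->D, B->AD, C->B, D->CA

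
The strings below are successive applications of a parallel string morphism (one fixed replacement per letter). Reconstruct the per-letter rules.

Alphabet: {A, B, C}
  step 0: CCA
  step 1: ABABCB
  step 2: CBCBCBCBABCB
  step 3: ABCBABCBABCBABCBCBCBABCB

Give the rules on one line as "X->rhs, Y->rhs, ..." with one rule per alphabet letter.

  step 2 ⇒ step 3: CBCBCBCBABCB ⇒ AB·CB·AB·CB·AB·CB·AB·CB·CB·CB·AB·CB
    A ↦ CB
    B ↦ CB
    C ↦ AB

A->CB, B->CB, C->AB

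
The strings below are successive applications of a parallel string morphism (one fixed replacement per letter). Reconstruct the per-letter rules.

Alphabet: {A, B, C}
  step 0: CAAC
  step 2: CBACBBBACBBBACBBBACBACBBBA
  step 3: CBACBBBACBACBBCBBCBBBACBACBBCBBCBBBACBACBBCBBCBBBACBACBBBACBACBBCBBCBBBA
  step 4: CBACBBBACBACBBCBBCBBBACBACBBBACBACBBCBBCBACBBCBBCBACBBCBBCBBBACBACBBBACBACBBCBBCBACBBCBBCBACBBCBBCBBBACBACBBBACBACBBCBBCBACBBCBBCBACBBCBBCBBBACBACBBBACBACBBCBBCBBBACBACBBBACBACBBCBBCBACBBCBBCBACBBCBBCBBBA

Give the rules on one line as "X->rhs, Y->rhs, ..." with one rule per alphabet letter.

A->BA, B->CBB, C->CBA

  step 3 ⇒ step 4: CBACBBBACBACBBCBBCBBBACBACBBCBBCBBBACBACBBCBBCBBBACBACBBBACBACBBCBBCBBBA ⇒ CBA·CBB·BA·CBA·CBB·CBB·CBB·BA·CBA·CBB·BA·CBA·CBB·CBB·CBA·CBB·CBB·CBA·CBB·CBB·CBB·BA·CBA·CBB·BA·CBA·CBB·CBB·CBA·CBB·CBB·CBA·CBB·CBB·CBB·BA·CBA·CBB·BA·CBA·CBB·CBB·CBA·CBB·CBB·CBA·CBB·CBB·CBB·BA·CBA·CBB·BA·CBA·CBB·CBB·CBB·BA·CBA·CBB·BA·CBA·CBB·CBB·CBA·CBB·CBB·CBA·CBB·CBB·CBB·BA
    A ↦ BA
    B ↦ CBB
    C ↦ CBA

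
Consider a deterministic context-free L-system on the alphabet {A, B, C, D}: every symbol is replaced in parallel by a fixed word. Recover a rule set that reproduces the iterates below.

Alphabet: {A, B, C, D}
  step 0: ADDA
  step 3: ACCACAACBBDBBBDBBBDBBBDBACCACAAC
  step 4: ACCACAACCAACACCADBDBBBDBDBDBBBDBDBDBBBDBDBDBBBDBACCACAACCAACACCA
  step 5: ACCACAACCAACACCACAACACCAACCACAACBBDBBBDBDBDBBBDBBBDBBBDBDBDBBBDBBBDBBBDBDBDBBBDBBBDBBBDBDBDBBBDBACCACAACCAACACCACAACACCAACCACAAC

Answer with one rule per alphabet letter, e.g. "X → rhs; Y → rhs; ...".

  step 4 ⇒ step 5: ACCACAACCAACACCADBDBBBDBDBDBBBDBDBDBBBDBDBDBBBDBACCACAACCAACACCA ⇒ AC·CA·CA·AC·CA·AC·AC·CA·CA·AC·AC·CA·AC·CA·CA·AC·BB·DB·BB·DB·DB·DB·BB·DB·BB·DB·BB·DB·DB·DB·BB·DB·BB·DB·BB·DB·DB·DB·BB·DB·BB·DB·BB·DB·DB·DB·BB·DB·AC·CA·CA·AC·CA·AC·AC·CA·CA·AC·AC·CA·AC·CA·CA·AC
    A ↦ AC
    B ↦ DB
    C ↦ CA
    D ↦ BB

A->AC, B->DB, C->CA, D->BB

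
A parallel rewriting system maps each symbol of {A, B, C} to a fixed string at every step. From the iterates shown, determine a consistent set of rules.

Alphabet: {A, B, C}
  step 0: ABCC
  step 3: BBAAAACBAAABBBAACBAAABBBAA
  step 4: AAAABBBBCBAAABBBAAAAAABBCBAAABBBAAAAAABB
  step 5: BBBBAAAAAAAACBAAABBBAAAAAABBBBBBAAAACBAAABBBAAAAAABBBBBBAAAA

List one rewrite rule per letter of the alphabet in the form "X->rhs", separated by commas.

  step 4 ⇒ step 5: AAAABBBBCBAAABBBAAAAAABBCBAAABBBAAAAAABB ⇒ B·B·B·B·AA·AA·AA·AA·CBA·AA·B·B·B·AA·AA·AA·B·B·B·B·B·B·AA·AA·CBA·AA·B·B·B·AA·AA·AA·B·B·B·B·B·B·AA·AA
    A ↦ B
    B ↦ AA
    C ↦ CBA

A->B, B->AA, C->CBA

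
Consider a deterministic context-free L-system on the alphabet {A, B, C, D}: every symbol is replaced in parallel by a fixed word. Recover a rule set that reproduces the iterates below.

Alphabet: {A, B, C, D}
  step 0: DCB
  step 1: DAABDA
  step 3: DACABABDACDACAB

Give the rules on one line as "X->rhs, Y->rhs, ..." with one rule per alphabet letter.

A->C, B->DA, C->AB, D->DA

  step 0 ⇒ step 1: DCB ⇒ DA·AB·DA
    B ↦ DA
    C ↦ AB
    D ↦ DA
    A ↦ C  (constrained at step 1)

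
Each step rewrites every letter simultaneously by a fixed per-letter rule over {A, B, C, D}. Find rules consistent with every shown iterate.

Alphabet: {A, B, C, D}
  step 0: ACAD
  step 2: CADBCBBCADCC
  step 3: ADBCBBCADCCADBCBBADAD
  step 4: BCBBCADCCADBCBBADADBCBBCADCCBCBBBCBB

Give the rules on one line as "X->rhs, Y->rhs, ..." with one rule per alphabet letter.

A->BC, B->C, C->AD, D->BB

  step 3 ⇒ step 4: ADBCBBCADCCADBCBBADAD ⇒ BC·BB·C·AD·C·C·AD·BC·BB·AD·AD·BC·BB·C·AD·C·C·BC·BB·BC·BB
    A ↦ BC
    B ↦ C
    C ↦ AD
    D ↦ BB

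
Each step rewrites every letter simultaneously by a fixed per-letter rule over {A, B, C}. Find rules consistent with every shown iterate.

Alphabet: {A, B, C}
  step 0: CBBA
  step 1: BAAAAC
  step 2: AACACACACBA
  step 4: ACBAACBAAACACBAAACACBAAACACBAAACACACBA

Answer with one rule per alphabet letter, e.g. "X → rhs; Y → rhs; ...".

A->AC, B->A, C->BA

  step 1 ⇒ step 2: BAAAAC ⇒ A·AC·AC·AC·AC·BA
    A ↦ AC
    B ↦ A
    C ↦ BA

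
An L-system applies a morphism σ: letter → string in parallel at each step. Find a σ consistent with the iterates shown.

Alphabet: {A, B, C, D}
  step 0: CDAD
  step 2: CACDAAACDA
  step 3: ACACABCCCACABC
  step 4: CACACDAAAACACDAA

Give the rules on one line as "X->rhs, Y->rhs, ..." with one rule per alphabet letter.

A->C, B->DA, C->A, D->CAB

  step 3 ⇒ step 4: ACACABCCCACABC ⇒ C·A·C·A·C·DA·A·A·A·C·A·C·DA·A
    A ↦ C
    B ↦ DA
    C ↦ A
  step 2 ⇒ step 3: CACDAAACDA ⇒ A·C·A·CAB·C·C·C·A·CAB·C
    D ↦ CAB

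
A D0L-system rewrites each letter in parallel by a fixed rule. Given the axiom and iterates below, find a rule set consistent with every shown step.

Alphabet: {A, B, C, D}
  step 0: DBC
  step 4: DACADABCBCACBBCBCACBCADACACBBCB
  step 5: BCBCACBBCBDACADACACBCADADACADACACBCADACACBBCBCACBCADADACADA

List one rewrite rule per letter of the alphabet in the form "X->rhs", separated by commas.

  step 4 ⇒ step 5: DACADABCBCACBBCBCACBCADACACBBCB ⇒ B·CB·CA·CB·B·CB·DA·CA·DA·CA·CB·CA·DA·DA·CA·DA·CA·CB·CA·DA·CA·CB·B·CB·CA·CB·CA·DA·DA·CA·DA
    A ↦ CB
    B ↦ DA
    C ↦ CA
    D ↦ B

A->CB, B->DA, C->CA, D->B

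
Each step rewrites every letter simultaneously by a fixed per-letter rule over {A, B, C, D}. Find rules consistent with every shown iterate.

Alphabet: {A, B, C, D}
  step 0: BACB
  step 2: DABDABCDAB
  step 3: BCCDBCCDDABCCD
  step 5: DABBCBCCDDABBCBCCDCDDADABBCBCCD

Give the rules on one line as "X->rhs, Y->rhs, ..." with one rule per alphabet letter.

A->C, B->CD, C->DA, D->B

  step 2 ⇒ step 3: DABDABCDAB ⇒ B·C·CD·B·C·CD·DA·B·C·CD
    A ↦ C
    B ↦ CD
    C ↦ DA
    D ↦ B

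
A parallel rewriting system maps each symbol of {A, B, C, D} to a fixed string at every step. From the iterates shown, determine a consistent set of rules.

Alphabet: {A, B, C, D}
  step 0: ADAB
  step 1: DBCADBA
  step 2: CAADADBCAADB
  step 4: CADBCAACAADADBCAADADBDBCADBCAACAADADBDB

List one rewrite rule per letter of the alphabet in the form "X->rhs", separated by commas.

A->DB, B->A, C->DA, D->CA

  step 1 ⇒ step 2: DBCADBA ⇒ CA·A·DA·DB·CA·A·DB
    A ↦ DB
    B ↦ A
    C ↦ DA
    D ↦ CA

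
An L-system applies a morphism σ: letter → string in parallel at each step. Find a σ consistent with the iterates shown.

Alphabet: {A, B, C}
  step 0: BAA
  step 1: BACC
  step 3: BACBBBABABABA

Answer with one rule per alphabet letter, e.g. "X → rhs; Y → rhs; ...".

  step 0 ⇒ step 1: BAA ⇒ BA·C·C
    A ↦ C
    B ↦ BA
    C ↦ BB  (constrained at step 1)

A->C, B->BA, C->BB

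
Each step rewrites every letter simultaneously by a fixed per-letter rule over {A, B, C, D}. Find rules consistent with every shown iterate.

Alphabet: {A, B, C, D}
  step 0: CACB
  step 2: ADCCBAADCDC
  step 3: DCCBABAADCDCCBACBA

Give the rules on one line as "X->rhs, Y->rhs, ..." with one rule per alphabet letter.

  step 2 ⇒ step 3: ADCCBAADCDC ⇒ DC·C·BA·BA·A·DC·DC·C·BA·C·BA
    A ↦ DC
    B ↦ A
    C ↦ BA
    D ↦ C

A->DC, B->A, C->BA, D->C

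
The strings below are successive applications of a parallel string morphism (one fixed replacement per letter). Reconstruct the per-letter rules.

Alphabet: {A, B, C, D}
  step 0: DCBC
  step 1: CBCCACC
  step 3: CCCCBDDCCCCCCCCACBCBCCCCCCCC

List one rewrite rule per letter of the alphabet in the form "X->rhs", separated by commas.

  step 0 ⇒ step 1: DCBC ⇒ CB·CC·A·CC
    B ↦ A
    C ↦ CC
    D ↦ CB
    A ↦ BDD  (constrained at step 1)

A->BDD, B->A, C->CC, D->CB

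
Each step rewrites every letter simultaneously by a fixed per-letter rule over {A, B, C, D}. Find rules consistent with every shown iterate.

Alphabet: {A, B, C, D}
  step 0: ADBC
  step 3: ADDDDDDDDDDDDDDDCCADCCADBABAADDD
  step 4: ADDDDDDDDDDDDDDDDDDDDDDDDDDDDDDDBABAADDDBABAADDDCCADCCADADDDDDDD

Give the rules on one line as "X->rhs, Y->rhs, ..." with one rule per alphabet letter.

  step 3 ⇒ step 4: ADDDDDDDDDDDDDDDCCADCCADBABAADDD ⇒ AD·DD·DD·DD·DD·DD·DD·DD·DD·DD·DD·DD·DD·DD·DD·DD·BA·BA·AD·DD·BA·BA·AD·DD·CC·AD·CC·AD·AD·DD·DD·DD
    A ↦ AD
    B ↦ CC
    C ↦ BA
    D ↦ DD

A->AD, B->CC, C->BA, D->DD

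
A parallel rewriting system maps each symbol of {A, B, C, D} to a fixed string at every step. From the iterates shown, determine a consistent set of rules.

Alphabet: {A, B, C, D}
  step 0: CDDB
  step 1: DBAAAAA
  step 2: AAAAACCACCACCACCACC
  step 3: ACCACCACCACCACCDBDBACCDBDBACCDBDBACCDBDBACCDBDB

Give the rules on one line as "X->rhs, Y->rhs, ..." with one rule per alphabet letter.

  step 2 ⇒ step 3: AAAAACCACCACCACCACC ⇒ ACC·ACC·ACC·ACC·ACC·DB·DB·ACC·DB·DB·ACC·DB·DB·ACC·DB·DB·ACC·DB·DB
    A ↦ ACC
    C ↦ DB
  step 0 ⇒ step 1: CDDB ⇒ DB·A·A·AAA
    B ↦ AAA
  step 0 ⇒ step 1: CDDB ⇒ DB·A·A·AAA
    D ↦ A

A->ACC, B->AAA, C->DB, D->A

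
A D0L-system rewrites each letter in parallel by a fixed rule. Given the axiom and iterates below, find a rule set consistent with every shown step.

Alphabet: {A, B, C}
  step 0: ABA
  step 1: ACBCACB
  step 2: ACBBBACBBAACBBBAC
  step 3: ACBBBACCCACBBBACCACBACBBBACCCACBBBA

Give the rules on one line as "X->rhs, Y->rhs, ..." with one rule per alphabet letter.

A->ACB, B->C, C->BBA

  step 2 ⇒ step 3: ACBBBACBBAACBBBAC ⇒ ACB·BBA·C·C·C·ACB·BBA·C·C·ACB·ACB·BBA·C·C·C·ACB·BBA
    A ↦ ACB
    B ↦ C
    C ↦ BBA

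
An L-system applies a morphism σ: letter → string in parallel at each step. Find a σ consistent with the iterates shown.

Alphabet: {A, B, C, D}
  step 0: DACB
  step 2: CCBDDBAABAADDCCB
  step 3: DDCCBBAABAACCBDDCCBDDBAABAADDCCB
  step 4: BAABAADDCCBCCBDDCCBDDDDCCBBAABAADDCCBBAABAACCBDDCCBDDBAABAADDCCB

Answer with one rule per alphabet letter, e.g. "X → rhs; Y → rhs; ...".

  step 3 ⇒ step 4: DDCCBBAABAACCBDDCCBDDBAABAADDCCB ⇒ BAA·BAA·D·D·CCB·CCB·D·D·CCB·D·D·D·D·CCB·BAA·BAA·D·D·CCB·BAA·BAA·CCB·D·D·CCB·D·D·BAA·BAA·D·D·CCB
    A ↦ D
    B ↦ CCB
    C ↦ D
    D ↦ BAA

A->D, B->CCB, C->D, D->BAA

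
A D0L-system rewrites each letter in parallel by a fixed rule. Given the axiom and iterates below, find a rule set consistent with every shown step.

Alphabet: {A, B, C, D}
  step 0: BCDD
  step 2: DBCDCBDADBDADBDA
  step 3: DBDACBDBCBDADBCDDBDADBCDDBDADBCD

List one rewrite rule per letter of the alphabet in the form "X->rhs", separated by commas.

A->CD, B->DA, C->CB, D->DB

  step 2 ⇒ step 3: DBCDCBDADBDADBDA ⇒ DB·DA·CB·DB·CB·DA·DB·CD·DB·DA·DB·CD·DB·DA·DB·CD
    A ↦ CD
    B ↦ DA
    C ↦ CB
    D ↦ DB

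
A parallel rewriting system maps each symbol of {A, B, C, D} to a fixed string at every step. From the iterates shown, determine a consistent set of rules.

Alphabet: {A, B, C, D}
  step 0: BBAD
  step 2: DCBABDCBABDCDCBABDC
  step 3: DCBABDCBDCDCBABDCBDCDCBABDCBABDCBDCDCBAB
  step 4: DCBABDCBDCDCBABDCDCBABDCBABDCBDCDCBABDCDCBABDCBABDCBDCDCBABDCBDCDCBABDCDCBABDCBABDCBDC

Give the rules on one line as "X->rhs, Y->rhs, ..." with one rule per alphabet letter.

A->B, B->DC, C->AB, D->DCB

  step 3 ⇒ step 4: DCBABDCBDCDCBABDCBDCDCBABDCBABDCBDCDCBAB ⇒ DCB·AB·DC·B·DC·DCB·AB·DC·DCB·AB·DCB·AB·DC·B·DC·DCB·AB·DC·DCB·AB·DCB·AB·DC·B·DC·DCB·AB·DC·B·DC·DCB·AB·DC·DCB·AB·DCB·AB·DC·B·DC
    A ↦ B
    B ↦ DC
    C ↦ AB
    D ↦ DCB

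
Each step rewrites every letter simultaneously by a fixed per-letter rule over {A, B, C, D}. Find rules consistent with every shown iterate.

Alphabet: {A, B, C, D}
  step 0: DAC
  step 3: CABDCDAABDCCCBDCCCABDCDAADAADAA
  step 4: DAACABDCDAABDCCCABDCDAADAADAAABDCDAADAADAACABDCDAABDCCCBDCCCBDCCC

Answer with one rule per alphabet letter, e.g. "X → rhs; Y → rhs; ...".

  step 3 ⇒ step 4: CABDCDAABDCCCBDCCCABDCDAADAADAA ⇒ DAA·C·A·BDC·DAA·BDC·C·C·A·BDC·DAA·DAA·DAA·A·BDC·DAA·DAA·DAA·C·A·BDC·DAA·BDC·C·C·BDC·C·C·BDC·C·C
    A ↦ C
    B ↦ A
    C ↦ DAA
    D ↦ BDC

A->C, B->A, C->DAA, D->BDC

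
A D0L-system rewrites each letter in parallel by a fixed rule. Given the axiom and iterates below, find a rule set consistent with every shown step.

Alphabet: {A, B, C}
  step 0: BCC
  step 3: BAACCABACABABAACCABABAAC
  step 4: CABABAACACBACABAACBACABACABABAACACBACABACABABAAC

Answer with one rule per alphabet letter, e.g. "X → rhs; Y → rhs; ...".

  step 3 ⇒ step 4: BAACCABACABABAACCABABAAC ⇒ CA·BA·BA·AC·AC·BA·CA·BA·AC·BA·CA·BA·CA·BA·BA·AC·AC·BA·CA·BA·CA·BA·BA·AC
    A ↦ BA
    B ↦ CA
    C ↦ AC

A->BA, B->CA, C->AC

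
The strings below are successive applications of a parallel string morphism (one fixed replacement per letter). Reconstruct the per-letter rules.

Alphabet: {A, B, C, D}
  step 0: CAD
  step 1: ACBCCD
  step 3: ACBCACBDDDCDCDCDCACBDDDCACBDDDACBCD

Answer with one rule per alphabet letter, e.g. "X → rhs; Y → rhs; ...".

  step 0 ⇒ step 1: CAD ⇒ ACB·C·CD
    A ↦ C
    C ↦ ACB
    D ↦ CD
    B ↦ DDD  (constrained at step 1)

A->C, B->DDD, C->ACB, D->CD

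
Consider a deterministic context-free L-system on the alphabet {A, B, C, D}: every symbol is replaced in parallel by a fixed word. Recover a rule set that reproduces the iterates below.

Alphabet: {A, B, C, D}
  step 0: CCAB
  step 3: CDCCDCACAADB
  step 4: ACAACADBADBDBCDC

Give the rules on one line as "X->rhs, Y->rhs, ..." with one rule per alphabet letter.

  step 3 ⇒ step 4: CDCCDCACAADB ⇒ A·C·A·A·C·A·DB·A·DB·DB·C·DC
    A ↦ DB
    B ↦ DC
    C ↦ A
    D ↦ C

A->DB, B->DC, C->A, D->C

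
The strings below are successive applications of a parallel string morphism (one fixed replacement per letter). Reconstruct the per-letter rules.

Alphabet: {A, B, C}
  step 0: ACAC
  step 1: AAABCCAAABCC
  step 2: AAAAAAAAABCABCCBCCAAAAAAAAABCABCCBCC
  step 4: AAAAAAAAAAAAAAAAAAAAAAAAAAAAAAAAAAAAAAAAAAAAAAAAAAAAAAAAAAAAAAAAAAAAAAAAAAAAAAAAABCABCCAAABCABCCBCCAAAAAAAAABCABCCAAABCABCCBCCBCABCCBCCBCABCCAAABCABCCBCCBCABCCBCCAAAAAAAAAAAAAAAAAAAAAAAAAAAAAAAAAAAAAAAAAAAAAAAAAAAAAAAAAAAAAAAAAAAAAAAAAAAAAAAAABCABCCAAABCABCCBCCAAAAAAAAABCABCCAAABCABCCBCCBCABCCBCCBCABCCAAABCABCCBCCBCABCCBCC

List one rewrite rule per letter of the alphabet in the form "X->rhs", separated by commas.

A->AAA, B->BCA, C->BCC

  step 1 ⇒ step 2: AAABCCAAABCC ⇒ AAA·AAA·AAA·BCA·BCC·BCC·AAA·AAA·AAA·BCA·BCC·BCC
    A ↦ AAA
    B ↦ BCA
    C ↦ BCC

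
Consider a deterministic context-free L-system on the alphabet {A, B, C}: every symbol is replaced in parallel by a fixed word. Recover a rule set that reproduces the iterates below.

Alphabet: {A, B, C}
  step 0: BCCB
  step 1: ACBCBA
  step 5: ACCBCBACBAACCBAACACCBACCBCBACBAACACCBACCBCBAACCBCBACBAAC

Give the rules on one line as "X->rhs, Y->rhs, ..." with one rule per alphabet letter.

A->AC, B->A, C->CB

  step 0 ⇒ step 1: BCCB ⇒ A·CB·CB·A
    B ↦ A
    C ↦ CB
    A ↦ AC  (constrained at step 1)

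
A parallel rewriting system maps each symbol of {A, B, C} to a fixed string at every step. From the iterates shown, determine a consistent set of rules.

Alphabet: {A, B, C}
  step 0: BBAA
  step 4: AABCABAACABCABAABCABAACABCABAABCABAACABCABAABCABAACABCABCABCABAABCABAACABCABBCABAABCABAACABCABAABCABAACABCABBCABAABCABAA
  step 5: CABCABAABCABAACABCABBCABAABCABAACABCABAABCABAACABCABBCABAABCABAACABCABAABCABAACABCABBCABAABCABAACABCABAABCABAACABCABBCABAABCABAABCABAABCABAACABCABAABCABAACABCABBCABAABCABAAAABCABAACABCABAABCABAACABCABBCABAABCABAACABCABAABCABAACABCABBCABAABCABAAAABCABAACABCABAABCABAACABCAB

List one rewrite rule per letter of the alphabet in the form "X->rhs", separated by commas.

A->CAB, B->AA, C->B

  step 4 ⇒ step 5: AABCABAACABCABAABCABAACABCABAABCABAACABCABAABCABAACABCABCABCABAABCABAACABCABBCABAABCABAACABCABAABCABAACABCABBCABAABCABAA ⇒ CAB·CAB·AA·B·CAB·AA·CAB·CAB·B·CAB·AA·B·CAB·AA·CAB·CAB·AA·B·CAB·AA·CAB·CAB·B·CAB·AA·B·CAB·AA·CAB·CAB·AA·B·CAB·AA·CAB·CAB·B·CAB·AA·B·CAB·AA·CAB·CAB·AA·B·CAB·AA·CAB·CAB·B·CAB·AA·B·CAB·AA·B·CAB·AA·B·CAB·AA·CAB·CAB·AA·B·CAB·AA·CAB·CAB·B·CAB·AA·B·CAB·AA·AA·B·CAB·AA·CAB·CAB·AA·B·CAB·AA·CAB·CAB·B·CAB·AA·B·CAB·AA·CAB·CAB·AA·B·CAB·AA·CAB·CAB·B·CAB·AA·B·CAB·AA·AA·B·CAB·AA·CAB·CAB·AA·B·CAB·AA·CAB·CAB
    A ↦ CAB
    B ↦ AA
    C ↦ B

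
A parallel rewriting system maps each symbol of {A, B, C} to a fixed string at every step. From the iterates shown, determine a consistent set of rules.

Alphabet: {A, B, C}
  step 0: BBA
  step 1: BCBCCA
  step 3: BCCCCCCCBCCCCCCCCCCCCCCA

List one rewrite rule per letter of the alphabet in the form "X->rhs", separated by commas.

  step 0 ⇒ step 1: BBA ⇒ BC·BC·CA
    A ↦ CA
    B ↦ BC
    C ↦ CC  (constrained at step 1)

A->CA, B->BC, C->CC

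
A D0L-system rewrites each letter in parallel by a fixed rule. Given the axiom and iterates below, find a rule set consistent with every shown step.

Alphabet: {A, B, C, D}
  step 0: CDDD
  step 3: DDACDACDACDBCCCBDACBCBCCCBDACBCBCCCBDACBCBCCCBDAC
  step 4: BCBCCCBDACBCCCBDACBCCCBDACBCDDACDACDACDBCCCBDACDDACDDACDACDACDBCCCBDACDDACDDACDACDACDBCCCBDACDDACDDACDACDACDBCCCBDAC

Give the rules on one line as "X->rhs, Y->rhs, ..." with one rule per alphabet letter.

  step 3 ⇒ step 4: DDACDACDACDBCCCBDACBCBCCCBDACBCBCCCBDACBCBCCCBDAC ⇒ BC·BC·CCB·DAC·BC·CCB·DAC·BC·CCB·DAC·BC·D·DAC·DAC·DAC·D·BC·CCB·DAC·D·DAC·D·DAC·DAC·DAC·D·BC·CCB·DAC·D·DAC·D·DAC·DAC·DAC·D·BC·CCB·DAC·D·DAC·D·DAC·DAC·DAC·D·BC·CCB·DAC
    A ↦ CCB
    B ↦ D
    C ↦ DAC
    D ↦ BC

A->CCB, B->D, C->DAC, D->BC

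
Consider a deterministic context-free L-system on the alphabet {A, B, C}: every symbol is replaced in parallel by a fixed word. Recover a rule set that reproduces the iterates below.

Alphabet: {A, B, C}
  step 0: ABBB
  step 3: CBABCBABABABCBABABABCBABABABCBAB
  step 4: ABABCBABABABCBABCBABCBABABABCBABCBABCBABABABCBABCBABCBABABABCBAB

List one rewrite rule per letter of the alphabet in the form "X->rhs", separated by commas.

A->CB, B->AB, C->AB

  step 3 ⇒ step 4: CBABCBABABABCBABABABCBABABABCBAB ⇒ AB·AB·CB·AB·AB·AB·CB·AB·CB·AB·CB·AB·AB·AB·CB·AB·CB·AB·CB·AB·AB·AB·CB·AB·CB·AB·CB·AB·AB·AB·CB·AB
    A ↦ CB
    B ↦ AB
    C ↦ AB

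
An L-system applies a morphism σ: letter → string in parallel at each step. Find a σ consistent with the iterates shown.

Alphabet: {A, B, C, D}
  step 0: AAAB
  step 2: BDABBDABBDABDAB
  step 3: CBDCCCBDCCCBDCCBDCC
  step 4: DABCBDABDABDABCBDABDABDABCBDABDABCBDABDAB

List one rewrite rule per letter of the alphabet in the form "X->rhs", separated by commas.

A->DC, B->C, C->DAB, D->B

  step 3 ⇒ step 4: CBDCCCBDCCCBDCCBDCC ⇒ DAB·C·B·DAB·DAB·DAB·C·B·DAB·DAB·DAB·C·B·DAB·DAB·C·B·DAB·DAB
    B ↦ C
    C ↦ DAB
    D ↦ B
  step 2 ⇒ step 3: BDABBDABBDABDAB ⇒ C·B·DC·C·C·B·DC·C·C·B·DC·C·B·DC·C
    A ↦ DC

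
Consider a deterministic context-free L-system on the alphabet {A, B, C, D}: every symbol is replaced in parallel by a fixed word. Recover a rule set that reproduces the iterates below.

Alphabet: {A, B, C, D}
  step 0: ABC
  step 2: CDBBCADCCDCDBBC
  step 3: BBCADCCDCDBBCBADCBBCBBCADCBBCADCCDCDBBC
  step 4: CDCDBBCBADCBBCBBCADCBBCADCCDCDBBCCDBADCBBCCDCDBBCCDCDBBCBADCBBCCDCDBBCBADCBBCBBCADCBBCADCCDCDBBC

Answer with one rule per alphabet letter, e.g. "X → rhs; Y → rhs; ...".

  step 3 ⇒ step 4: BBCADCCDCDBBCBADCBBCBBCADCBBCADCCDCDBBC ⇒ CD·CD·BBC·B·ADC·BBC·BBC·ADC·BBC·ADC·CD·CD·BBC·CD·B·ADC·BBC·CD·CD·BBC·CD·CD·BBC·B·ADC·BBC·CD·CD·BBC·B·ADC·BBC·BBC·ADC·BBC·ADC·CD·CD·BBC
    A ↦ B
    B ↦ CD
    C ↦ BBC
    D ↦ ADC

A->B, B->CD, C->BBC, D->ADC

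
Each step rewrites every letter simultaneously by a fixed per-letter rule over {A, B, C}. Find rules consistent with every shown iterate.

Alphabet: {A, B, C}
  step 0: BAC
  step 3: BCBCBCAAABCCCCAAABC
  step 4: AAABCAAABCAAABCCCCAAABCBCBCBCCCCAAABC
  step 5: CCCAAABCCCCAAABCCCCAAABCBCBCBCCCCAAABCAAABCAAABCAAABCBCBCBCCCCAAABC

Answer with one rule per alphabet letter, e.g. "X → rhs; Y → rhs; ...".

  step 4 ⇒ step 5: AAABCAAABCAAABCCCCAAABCBCBCBCCCCAAABC ⇒ C·C·C·AAA·BC·C·C·C·AAA·BC·C·C·C·AAA·BC·BC·BC·BC·C·C·C·AAA·BC·AAA·BC·AAA·BC·AAA·BC·BC·BC·BC·C·C·C·AAA·BC
    A ↦ C
    B ↦ AAA
    C ↦ BC

A->C, B->AAA, C->BC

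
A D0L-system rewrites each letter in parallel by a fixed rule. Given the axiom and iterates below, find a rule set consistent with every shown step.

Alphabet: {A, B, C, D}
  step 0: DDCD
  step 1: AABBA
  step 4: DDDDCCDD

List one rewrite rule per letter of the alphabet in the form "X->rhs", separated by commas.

  step 0 ⇒ step 1: DDCD ⇒ A·A·BB·A
    C ↦ BB
    D ↦ A
    A ↦ C  (constrained at step 1)
    B ↦ D  (constrained at step 1)

A->C, B->D, C->BB, D->A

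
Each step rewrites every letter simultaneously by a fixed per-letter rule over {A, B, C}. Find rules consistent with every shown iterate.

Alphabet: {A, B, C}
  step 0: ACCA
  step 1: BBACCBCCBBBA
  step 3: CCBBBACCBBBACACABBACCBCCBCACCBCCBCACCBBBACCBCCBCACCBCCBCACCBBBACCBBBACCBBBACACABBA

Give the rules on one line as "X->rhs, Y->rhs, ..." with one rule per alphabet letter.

A->BBA, B->CA, C->CCB

  step 0 ⇒ step 1: ACCA ⇒ BBA·CCB·CCB·BBA
    A ↦ BBA
    C ↦ CCB
    B ↦ CA  (constrained at step 1)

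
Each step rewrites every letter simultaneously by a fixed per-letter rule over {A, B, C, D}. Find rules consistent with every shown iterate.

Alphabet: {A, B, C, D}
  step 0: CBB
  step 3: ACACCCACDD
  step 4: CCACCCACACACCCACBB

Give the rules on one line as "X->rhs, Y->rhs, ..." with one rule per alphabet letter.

A->CC, B->D, C->AC, D->B

  step 3 ⇒ step 4: ACACCCACDD ⇒ CC·AC·CC·AC·AC·AC·CC·AC·B·B
    A ↦ CC
    C ↦ AC
    D ↦ B
    B ↦ D  (constrained at step 0)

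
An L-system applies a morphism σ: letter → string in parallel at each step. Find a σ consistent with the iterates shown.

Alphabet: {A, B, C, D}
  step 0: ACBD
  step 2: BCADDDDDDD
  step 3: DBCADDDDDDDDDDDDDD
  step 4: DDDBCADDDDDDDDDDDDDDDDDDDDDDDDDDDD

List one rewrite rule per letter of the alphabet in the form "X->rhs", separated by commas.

  step 3 ⇒ step 4: DBCADDDDDDDDDDDDDD ⇒ DD·D·B·CA·DD·DD·DD·DD·DD·DD·DD·DD·DD·DD·DD·DD·DD·DD
    A ↦ CA
    B ↦ D
    C ↦ B
    D ↦ DD

A->CA, B->D, C->B, D->DD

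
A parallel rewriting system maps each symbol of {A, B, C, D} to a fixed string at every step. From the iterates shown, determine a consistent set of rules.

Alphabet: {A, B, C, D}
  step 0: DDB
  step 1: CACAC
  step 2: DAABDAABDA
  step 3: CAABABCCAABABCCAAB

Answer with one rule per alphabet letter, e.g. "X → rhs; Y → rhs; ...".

  step 2 ⇒ step 3: DAABDAABDA ⇒ CA·AB·AB·C·CA·AB·AB·C·CA·AB
    A ↦ AB
    B ↦ C
    D ↦ CA
  step 1 ⇒ step 2: CACAC ⇒ DA·AB·DA·AB·DA
    C ↦ DA

A->AB, B->C, C->DA, D->CA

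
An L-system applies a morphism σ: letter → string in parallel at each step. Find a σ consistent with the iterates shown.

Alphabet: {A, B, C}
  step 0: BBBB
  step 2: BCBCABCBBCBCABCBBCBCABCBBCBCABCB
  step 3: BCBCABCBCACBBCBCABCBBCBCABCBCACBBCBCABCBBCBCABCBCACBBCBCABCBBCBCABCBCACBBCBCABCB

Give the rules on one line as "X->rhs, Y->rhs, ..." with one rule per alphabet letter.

  step 2 ⇒ step 3: BCBCABCBBCBCABCBBCBCABCBBCBCABCB ⇒ BCB·CA·BCB·CA·CB·BCB·CA·BCB·BCB·CA·BCB·CA·CB·BCB·CA·BCB·BCB·CA·BCB·CA·CB·BCB·CA·BCB·BCB·CA·BCB·CA·CB·BCB·CA·BCB
    A ↦ CB
    B ↦ BCB
    C ↦ CA

A->CB, B->BCB, C->CA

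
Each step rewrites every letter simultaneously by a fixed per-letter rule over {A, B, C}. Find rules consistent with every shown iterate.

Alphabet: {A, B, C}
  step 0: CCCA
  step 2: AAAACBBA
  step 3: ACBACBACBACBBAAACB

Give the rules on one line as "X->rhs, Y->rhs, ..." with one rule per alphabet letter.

A->ACB, B->A, C->B

  step 2 ⇒ step 3: AAAACBBA ⇒ ACB·ACB·ACB·ACB·B·A·A·ACB
    A ↦ ACB
    B ↦ A
    C ↦ B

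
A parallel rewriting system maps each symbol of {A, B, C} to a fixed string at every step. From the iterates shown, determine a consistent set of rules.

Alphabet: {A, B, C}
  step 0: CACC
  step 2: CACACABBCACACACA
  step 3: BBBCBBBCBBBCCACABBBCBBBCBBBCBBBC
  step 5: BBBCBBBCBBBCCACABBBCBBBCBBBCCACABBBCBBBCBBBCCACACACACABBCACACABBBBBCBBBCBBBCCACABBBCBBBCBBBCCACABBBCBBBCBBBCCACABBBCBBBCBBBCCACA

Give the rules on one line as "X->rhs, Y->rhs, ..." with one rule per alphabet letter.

  step 2 ⇒ step 3: CACACABBCACACACA ⇒ BB·BC·BB·BC·BB·BC·CA·CA·BB·BC·BB·BC·BB·BC·BB·BC
    A ↦ BC
    B ↦ CA
    C ↦ BB

A->BC, B->CA, C->BB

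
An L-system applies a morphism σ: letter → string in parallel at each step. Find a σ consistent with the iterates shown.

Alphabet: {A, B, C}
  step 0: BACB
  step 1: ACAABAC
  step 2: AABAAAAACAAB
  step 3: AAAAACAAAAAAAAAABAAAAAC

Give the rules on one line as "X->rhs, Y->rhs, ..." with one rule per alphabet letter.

A->AA, B->AC, C->B

  step 2 ⇒ step 3: AABAAAAACAAB ⇒ AA·AA·AC·AA·AA·AA·AA·AA·B·AA·AA·AC
    A ↦ AA
    B ↦ AC
    C ↦ B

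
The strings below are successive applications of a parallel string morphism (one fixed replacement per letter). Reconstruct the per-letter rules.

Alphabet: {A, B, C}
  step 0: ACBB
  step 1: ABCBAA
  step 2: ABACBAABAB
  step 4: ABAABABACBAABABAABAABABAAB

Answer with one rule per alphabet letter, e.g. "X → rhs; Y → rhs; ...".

  step 1 ⇒ step 2: ABCBAA ⇒ AB·A·CB·A·AB·AB
    A ↦ AB
    B ↦ A
    C ↦ CB

A->AB, B->A, C->CB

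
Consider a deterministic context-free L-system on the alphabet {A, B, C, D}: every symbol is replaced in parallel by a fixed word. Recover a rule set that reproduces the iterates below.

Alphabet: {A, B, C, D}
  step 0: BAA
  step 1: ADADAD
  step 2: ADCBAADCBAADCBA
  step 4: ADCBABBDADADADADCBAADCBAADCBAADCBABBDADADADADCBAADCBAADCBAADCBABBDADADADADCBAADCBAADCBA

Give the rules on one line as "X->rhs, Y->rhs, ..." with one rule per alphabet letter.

A->AD, B->AD, C->BBD, D->CBA

  step 1 ⇒ step 2: ADADAD ⇒ AD·CBA·AD·CBA·AD·CBA
    A ↦ AD
    D ↦ CBA
  step 0 ⇒ step 1: BAA ⇒ AD·AD·AD
    B ↦ AD
    C ↦ BBD  (constrained at step 2)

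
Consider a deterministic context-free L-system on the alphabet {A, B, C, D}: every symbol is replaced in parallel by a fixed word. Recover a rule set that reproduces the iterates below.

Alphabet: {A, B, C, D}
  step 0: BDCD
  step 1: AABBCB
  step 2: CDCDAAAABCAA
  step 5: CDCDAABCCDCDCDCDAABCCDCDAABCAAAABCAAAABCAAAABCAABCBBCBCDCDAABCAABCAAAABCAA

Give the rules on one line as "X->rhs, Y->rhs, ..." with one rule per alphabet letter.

  step 1 ⇒ step 2: AABBCB ⇒ CD·CD·AA·AA·BC·AA
    A ↦ CD
    B ↦ AA
    C ↦ BC
  step 0 ⇒ step 1: BDCD ⇒ AA·B·BC·B
    D ↦ B

A->CD, B->AA, C->BC, D->B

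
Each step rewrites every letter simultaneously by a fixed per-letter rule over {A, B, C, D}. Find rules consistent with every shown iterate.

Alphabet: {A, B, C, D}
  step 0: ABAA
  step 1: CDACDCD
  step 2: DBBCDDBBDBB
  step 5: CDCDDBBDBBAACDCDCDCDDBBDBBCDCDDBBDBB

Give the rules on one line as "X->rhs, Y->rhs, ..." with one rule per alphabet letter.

A->CD, B->A, C->D, D->BB

  step 1 ⇒ step 2: CDACDCD ⇒ D·BB·CD·D·BB·D·BB
    A ↦ CD
    C ↦ D
    D ↦ BB
  step 0 ⇒ step 1: ABAA ⇒ CD·A·CD·CD
    B ↦ A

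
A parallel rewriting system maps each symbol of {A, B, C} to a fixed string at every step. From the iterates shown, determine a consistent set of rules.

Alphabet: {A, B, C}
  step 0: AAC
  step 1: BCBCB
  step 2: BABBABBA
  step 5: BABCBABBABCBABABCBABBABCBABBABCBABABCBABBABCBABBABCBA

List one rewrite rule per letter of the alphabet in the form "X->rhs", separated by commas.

  step 1 ⇒ step 2: BCBCB ⇒ BA·B·BA·B·BA
    B ↦ BA
    C ↦ B
  step 0 ⇒ step 1: AAC ⇒ BC·BC·B
    A ↦ BC

A->BC, B->BA, C->B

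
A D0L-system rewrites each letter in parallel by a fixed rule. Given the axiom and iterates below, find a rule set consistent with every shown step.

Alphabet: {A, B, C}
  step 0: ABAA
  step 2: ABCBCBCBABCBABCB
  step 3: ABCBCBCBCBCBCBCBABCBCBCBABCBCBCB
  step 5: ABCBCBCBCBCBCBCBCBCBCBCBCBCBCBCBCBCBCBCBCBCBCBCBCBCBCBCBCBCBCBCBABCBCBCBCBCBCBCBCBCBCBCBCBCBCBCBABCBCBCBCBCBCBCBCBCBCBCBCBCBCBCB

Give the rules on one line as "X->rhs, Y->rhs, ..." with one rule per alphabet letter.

  step 2 ⇒ step 3: ABCBCBCBABCBABCB ⇒ AB·CB·CB·CB·CB·CB·CB·CB·AB·CB·CB·CB·AB·CB·CB·CB
    A ↦ AB
    B ↦ CB
    C ↦ CB

A->AB, B->CB, C->CB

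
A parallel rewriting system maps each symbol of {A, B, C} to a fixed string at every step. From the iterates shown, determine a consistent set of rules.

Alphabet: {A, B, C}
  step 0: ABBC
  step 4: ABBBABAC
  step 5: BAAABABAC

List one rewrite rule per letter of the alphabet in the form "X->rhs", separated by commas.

  step 4 ⇒ step 5: ABBBABAC ⇒ B·A·A·A·B·A·B·AC
    A ↦ B
    B ↦ A
    C ↦ AC

A->B, B->A, C->AC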